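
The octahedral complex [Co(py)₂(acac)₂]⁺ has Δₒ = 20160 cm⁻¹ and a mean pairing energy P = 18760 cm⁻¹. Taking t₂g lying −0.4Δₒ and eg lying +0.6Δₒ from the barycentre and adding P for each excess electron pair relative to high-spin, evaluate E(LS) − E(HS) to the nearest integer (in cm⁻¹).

Ligand charges: 2×(+0) from py and 2×(-1) from acac⁻ sum to -2; with overall charge +1, Co is +3.
Co sits in group 9; removing 3 electrons leaves Co³⁺ with 9 − 3 = 6 d electrons.
High-spin: t₂g⁴ eg², CFSE = -0.4Δₒ = -8064 cm⁻¹.
Low-spin t₂g⁶ eg⁰ gives -2.4Δₒ = -48384 cm⁻¹, but forming 2 extra pairs costs 2P = 37520 cm⁻¹, so E(LS) = -48384 + 37520 = -10864 cm⁻¹.
The difference is -10864 − (-8064) = -2800 cm⁻¹, so low-spin lies lower.

-2800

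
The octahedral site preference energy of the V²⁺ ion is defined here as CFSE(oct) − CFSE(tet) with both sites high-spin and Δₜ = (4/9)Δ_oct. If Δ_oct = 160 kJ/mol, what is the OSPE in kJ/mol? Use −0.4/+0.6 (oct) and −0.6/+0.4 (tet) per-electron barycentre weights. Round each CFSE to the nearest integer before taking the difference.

V sits in group 5; removing 2 electrons leaves V²⁺ with 5 − 2 = 3 d electrons.
In an octahedral site d³ (HS) is t2g^3 e_g^0, giving CFSE(oct) = -1.2Δ_oct = -192 kJ/mol.
In a tetrahedral site the filling is e^2 t2^1: CFSE(tet) = -0.8Δₜ = -0.8 × (4/9)(160) = -57 kJ/mol.
OSPE = CFSE(oct) − CFSE(tet) = -192 − (-57) = -135 kJ/mol.

-135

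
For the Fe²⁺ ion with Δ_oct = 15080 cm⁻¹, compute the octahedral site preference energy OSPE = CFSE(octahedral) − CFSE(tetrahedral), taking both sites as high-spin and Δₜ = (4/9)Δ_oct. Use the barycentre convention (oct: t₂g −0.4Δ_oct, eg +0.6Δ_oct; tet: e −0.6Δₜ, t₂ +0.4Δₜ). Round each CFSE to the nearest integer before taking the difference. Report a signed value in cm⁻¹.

Fe sits in group 8; removing 2 electrons leaves Fe²⁺ with 8 − 2 = 6 d electrons.
Octahedral high-spin t2g^4 e_g^2: CFSE = -0.4 × 15080 = -6032 cm⁻¹.
Tetrahedral: e^3 t2^3, CFSE = 3(−0.6) + 3(+0.4) = -0.6Δₜ = -0.6 × (4/9) × 15080 = -4021 cm⁻¹.
Subtracting, OSPE = -6032 − (-4021) = -2011 cm⁻¹.

-2011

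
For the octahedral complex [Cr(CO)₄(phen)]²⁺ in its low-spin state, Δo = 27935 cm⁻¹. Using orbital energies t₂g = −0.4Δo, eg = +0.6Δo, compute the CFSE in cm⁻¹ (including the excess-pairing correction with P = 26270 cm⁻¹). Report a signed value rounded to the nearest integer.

Ligand charges: 4×(+0) from CO and 1×(+0) from phen sum to +0; with overall charge +2, Cr is +2.
Cr is in group 6, so Cr²⁺ is d⁴ (6 − 2 = 4).
Configuration: t₂g⁴ eg⁰.
The orbital stabilization is -1.6Δo = -1.6 × 27935 = -44696 cm⁻¹.
High-spin d⁴ would be t₂g³ eg¹ with 0 pairs; low-spin has 1, so 1 excess pair costs +1P = +26270 cm⁻¹.
Overall CFSE = -44696 + 26270 = -18426 cm⁻¹.

-18426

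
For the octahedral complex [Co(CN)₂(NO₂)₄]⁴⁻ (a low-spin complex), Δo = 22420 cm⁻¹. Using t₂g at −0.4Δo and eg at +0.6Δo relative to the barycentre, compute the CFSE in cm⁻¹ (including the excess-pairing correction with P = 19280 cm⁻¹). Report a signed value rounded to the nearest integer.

-21076

Ligand charges: 2×(-1) from CN⁻ and 4×(-1) from NO₂⁻ sum to -6; with overall charge -4, Co is +2.
Co sits in group 9; removing 2 electrons leaves Co²⁺ with 9 − 2 = 7 d electrons.
The d⁷ electrons fill as t₂g⁶ eg¹.
The orbital stabilization is -1.8Δo = -1.8 × 22420 = -40356 cm⁻¹.
High-spin d⁷ would be t₂g⁵ eg² with 2 pairs; low-spin has 3, so 1 excess pair costs +1P = +19280 cm⁻¹.
Combining: -40356 + 19280 = -21076 cm⁻¹.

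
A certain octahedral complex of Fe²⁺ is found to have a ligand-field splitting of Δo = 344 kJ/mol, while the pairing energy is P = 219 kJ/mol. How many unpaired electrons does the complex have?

0

Fe sits in group 8; removing 2 electrons leaves Fe²⁺ with 8 − 2 = 6 d electrons.
Since Δo = 344 kJ/mol > P = 219 kJ/mol, the complex adopts the low-spin configuration.
Filling d⁶ accordingly: t2g^6 e_g^0.
Unpaired electrons: 0.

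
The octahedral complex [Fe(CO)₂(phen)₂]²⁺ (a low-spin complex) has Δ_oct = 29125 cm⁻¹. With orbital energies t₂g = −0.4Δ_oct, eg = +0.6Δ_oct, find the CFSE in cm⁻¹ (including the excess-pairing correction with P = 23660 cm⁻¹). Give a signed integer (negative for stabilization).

-22580

Ligand charges: 2×(+0) from CO and 2×(+0) from phen sum to +0; with overall charge +2, Fe is +2.
Fe is in group 8, so Fe²⁺ is d⁶ (8 − 2 = 6).
Electron filling gives t₂g⁶ eg⁰.
CFSE(orbital) = 6×(-0.4Δ_oct) + 0×(0.6Δ_oct) = -2.4Δ_oct; with Δ_oct = 29125 cm⁻¹ that is -69900 cm⁻¹.
High-spin d⁶ would be t₂g⁴ eg² with 1 pair; low-spin has 3, so 2 excess pairs cost +2P = +47320 cm⁻¹.
Combining: -69900 + 47320 = -22580 cm⁻¹.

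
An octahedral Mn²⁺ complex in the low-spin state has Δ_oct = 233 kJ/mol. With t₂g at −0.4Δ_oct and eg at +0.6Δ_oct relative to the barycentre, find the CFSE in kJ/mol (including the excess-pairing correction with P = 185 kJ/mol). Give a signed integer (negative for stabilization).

-96

Mn sits in group 7; removing 2 electrons leaves Mn²⁺ with 7 − 2 = 5 d electrons.
Electron filling gives t₂g⁵ eg⁰.
The orbital stabilization is -2.0Δ_oct = -2.0 × 233 = -466 kJ/mol.
High-spin d⁵ would be t₂g³ eg² with 0 pairs; low-spin has 2, so 2 excess pairs cost +2P = +370 kJ/mol.
Overall CFSE = -466 + 370 = -96 kJ/mol.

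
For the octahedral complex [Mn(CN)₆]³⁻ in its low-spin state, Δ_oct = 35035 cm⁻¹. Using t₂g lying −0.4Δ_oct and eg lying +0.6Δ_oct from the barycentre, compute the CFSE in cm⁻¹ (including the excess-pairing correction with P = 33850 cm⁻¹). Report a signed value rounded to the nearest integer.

-22206

Each CN⁻ contributes -1; 6 × (-1) = -6. With overall charge -3, Mn is in the +3 oxidation state.
Mn sits in group 7; removing 3 electrons leaves Mn³⁺ with 7 − 3 = 4 d electrons.
Electron filling gives t₂g⁴ eg⁰.
Orbital CFSE = 4(-0.4) + 0(0.6) = -1.6Δ_oct = -1.6 × 35035 = -56056 cm⁻¹.
Pairing penalty: 1 pair vs 0 in the high-spin reference → 1 extra × P = 33850 cm⁻¹.
Combining: -56056 + 33850 = -22206 cm⁻¹.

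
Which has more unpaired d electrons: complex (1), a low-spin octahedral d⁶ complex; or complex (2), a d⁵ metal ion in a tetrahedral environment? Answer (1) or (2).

(2)

(1): t₂g⁶ eg⁰ → 0 unpaired.
(2): With tetrahedral geometry the complex is necessarily high-spin; e² t₂³ → 5 unpaired.
So (2) has more unpaired electrons.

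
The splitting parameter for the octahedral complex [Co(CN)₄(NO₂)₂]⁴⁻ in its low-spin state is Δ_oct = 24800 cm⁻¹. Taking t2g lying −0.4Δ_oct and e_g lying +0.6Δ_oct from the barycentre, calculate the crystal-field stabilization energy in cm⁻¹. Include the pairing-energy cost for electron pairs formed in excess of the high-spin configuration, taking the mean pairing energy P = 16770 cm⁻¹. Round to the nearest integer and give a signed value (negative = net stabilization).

Ligand charges: 4×(-1) from CN⁻ and 2×(-1) from NO₂⁻ sum to -6; with overall charge -4, Co is +2.
Co is in group 9, so Co²⁺ is d⁷ (9 − 2 = 7).
Electron filling gives t2g^6 e_g^1.
CFSE(orbital) = 6×(-0.4Δ_oct) + 1×(0.6Δ_oct) = -1.8Δ_oct; with Δ_oct = 24800 cm⁻¹ that is -44640 cm⁻¹.
Relative to high-spin t2g^5 e_g^2 (2 paired), the low-spin configuration has 1 additional pair, contributing +1 × 16770 = +16770 cm⁻¹.
Combining: -44640 + 16770 = -27870 cm⁻¹.

-27870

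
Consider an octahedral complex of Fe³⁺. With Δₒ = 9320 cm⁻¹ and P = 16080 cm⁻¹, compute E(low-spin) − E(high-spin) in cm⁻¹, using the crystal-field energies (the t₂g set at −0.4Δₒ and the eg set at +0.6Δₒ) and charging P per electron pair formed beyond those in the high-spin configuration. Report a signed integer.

13520

Fe³⁺: group 8, so d-count = 8 − 3 = 5.
In the high-spin limit (t₂g³ eg²) the orbital term is 0.0Δₒ = 0 cm⁻¹, with no excess pairing.
For low-spin the configuration is t₂g⁵ eg⁰: orbital energy -2.0 × 9320 = -18640 cm⁻¹, and 2 additional pairs relative to high-spin add 32160 cm⁻¹, giving 13520 cm⁻¹.
Thus E(LS) − E(HS) = 13520 cm⁻¹.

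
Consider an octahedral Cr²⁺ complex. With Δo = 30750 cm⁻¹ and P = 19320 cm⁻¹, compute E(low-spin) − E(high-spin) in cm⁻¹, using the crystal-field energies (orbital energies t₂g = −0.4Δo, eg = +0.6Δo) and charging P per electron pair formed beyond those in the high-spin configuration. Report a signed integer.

-11430

Group 6 minus oxidation state +2 gives a d⁴ configuration for Cr²⁺.
In the high-spin limit (t₂g³ eg¹) the orbital term is -0.6Δo = -18450 cm⁻¹, with no excess pairing.
Low-spin: t₂g⁴ eg⁰, orbital CFSE = -1.6Δo = -49200 cm⁻¹; plus 1 excess pair × P = +19320 cm⁻¹; total -29880 cm⁻¹.
The difference is -29880 − (-18450) = -11430 cm⁻¹, so low-spin lies lower.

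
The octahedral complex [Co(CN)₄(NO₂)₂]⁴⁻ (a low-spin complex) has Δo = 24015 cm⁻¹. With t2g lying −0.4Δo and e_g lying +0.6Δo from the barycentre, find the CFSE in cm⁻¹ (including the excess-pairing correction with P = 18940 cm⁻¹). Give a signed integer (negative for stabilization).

Ligand charges: 4×(-1) from CN⁻ and 2×(-1) from NO₂⁻ sum to -6; with overall charge -4, Co is +2.
Co sits in group 9; removing 2 electrons leaves Co²⁺ with 9 − 2 = 7 d electrons.
Configuration: t2g^6 e_g^1.
Orbital CFSE = 6(-0.4) + 1(0.6) = -1.8Δo = -1.8 × 24015 = -43227 cm⁻¹.
Pairing penalty: 3 pairs vs 2 in the high-spin reference → 1 extra × P = 18940 cm⁻¹.
Overall CFSE = -43227 + 18940 = -24287 cm⁻¹.

-24287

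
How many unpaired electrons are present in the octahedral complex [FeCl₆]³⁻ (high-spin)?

5

Each Cl⁻ contributes -1; 6 × (-1) = -6. With overall charge -3, Fe is in the +3 oxidation state.
Fe³⁺: group 8, so d-count = 8 − 3 = 5.
Configuration: t2g^3 e_g^2, giving 5 unpaired electrons.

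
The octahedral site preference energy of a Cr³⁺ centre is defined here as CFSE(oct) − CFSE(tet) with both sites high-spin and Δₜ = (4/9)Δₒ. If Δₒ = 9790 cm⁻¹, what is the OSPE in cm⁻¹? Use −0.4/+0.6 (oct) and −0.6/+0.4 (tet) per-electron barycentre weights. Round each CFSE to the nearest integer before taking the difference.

-8267

Cr³⁺: group 6, so d-count = 6 − 3 = 3.
In an octahedral site d³ (HS) is t2g^3 e_g^0, giving CFSE(oct) = -1.2Δₒ = -11748 cm⁻¹.
In a tetrahedral site the filling is e^2 t2^1: CFSE(tet) = -0.8Δₜ = -0.8 × (4/9)(9790) = -3481 cm⁻¹.
OSPE = CFSE(oct) − CFSE(tet) = -11748 − (-3481) = -8267 cm⁻¹.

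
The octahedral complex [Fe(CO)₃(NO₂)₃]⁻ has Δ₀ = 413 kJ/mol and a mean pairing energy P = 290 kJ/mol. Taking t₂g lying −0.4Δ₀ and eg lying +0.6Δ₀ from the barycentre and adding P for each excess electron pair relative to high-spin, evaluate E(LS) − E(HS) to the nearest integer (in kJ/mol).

-246

Ligand charges: 3×(+0) from CO and 3×(-1) from NO₂⁻ sum to -3; with overall charge -1, Fe is +2.
Group 8 minus oxidation state +2 gives a d⁶ configuration for Fe²⁺.
In the high-spin limit (t₂g⁴ eg²) the orbital term is -0.4Δ₀ = -165 kJ/mol, with no excess pairing.
Low-spin: t₂g⁶ eg⁰, orbital CFSE = -2.4Δ₀ = -991 kJ/mol; plus 2 excess pairs × P = +580 kJ/mol; total -411 kJ/mol.
The difference is -411 − (-165) = -246 kJ/mol, so low-spin lies lower.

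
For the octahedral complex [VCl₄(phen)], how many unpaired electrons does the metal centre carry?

Ligand charges: 4×(-1) from Cl⁻ and 1×(+0) from phen sum to -4; with overall charge +0, V is +4.
V is in group 5, so V⁴⁺ is d¹ (5 − 4 = 1).
Configuration: t₂g¹ eg⁰, giving 1 unpaired electron.

1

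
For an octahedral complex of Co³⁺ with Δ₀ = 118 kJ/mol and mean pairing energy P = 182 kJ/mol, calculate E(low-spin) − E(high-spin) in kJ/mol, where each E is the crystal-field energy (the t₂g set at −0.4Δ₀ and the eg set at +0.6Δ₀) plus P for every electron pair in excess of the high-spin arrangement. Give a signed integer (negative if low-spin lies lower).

Co sits in group 9; removing 3 electrons leaves Co³⁺ with 9 − 3 = 6 d electrons.
High-spin: t₂g⁴ eg², CFSE = -0.4Δ₀ = -47 kJ/mol.
For low-spin the configuration is t₂g⁶ eg⁰: orbital energy -2.4 × 118 = -283 kJ/mol, and 2 additional pairs relative to high-spin add 364 kJ/mol, giving 81 kJ/mol.
E(LS) − E(HS) = 81 − (-47) = 128 kJ/mol.

128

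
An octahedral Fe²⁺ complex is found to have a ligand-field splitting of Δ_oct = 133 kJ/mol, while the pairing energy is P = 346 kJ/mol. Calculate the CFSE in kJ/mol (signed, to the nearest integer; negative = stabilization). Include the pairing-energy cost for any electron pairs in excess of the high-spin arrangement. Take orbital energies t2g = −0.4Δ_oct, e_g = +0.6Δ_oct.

Group 8 minus oxidation state +2 gives a d⁶ configuration for Fe²⁺.
With Δ_oct < P the complex is high-spin.
Filling d⁶ accordingly: t2g^4 e_g^2.
Orbital CFSE = -0.4Δ_oct = -0.4 × 133 = -53 kJ/mol.
High-spin has no excess pairs, so no pairing correction applies.

-53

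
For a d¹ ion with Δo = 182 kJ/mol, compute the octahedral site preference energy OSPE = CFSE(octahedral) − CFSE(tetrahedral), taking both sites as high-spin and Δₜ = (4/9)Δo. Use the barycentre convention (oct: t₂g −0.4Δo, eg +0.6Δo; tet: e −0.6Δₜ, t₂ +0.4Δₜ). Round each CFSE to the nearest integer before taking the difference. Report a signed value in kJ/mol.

-24

Octahedral (high-spin): t2g^1 e_g^0, CFSE = 1(−0.4) + 0(+0.6) = -0.4Δo = -0.4 × 182 = -73 kJ/mol.
Tetrahedral: e^1 t2^0, CFSE = 1(−0.6) + 0(+0.4) = -0.6Δₜ = -0.6 × (4/9) × 182 = -49 kJ/mol.
OSPE = CFSE(oct) − CFSE(tet) = -73 − (-49) = -24 kJ/mol.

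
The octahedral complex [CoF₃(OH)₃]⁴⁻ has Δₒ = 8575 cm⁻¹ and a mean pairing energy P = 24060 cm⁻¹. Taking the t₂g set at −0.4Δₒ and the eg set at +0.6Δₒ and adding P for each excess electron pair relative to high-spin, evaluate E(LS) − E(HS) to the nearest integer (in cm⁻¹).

15485

Ligand charges: 3×(-1) from F⁻ and 3×(-1) from OH⁻ sum to -6; with overall charge -4, Co is +2.
Co is in group 9, so Co²⁺ is d⁷ (9 − 2 = 7).
High-spin: t₂g⁵ eg², CFSE = -0.8Δₒ = -6860 cm⁻¹.
Low-spin: t₂g⁶ eg¹, orbital CFSE = -1.8Δₒ = -15435 cm⁻¹; plus 1 excess pair × P = +24060 cm⁻¹; total 8625 cm⁻¹.
The difference is 8625 − (-6860) = 15485 cm⁻¹, so high-spin lies lower.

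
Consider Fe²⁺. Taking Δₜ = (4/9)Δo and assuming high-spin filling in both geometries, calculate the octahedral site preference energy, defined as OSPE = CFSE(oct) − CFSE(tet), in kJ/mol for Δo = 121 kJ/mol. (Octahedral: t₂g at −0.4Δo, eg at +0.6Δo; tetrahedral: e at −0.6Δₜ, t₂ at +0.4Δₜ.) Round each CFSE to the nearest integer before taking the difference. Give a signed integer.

-16

Group 8 minus oxidation state +2 gives a d⁶ configuration for Fe²⁺.
In an octahedral site d⁶ (HS) is t2g^4 e_g^2, giving CFSE(oct) = -0.4Δo = -48 kJ/mol.
In a tetrahedral site the filling is e^3 t2^3: CFSE(tet) = -0.6Δₜ = -0.6 × (4/9)(121) = -32 kJ/mol.
OSPE = CFSE(oct) − CFSE(tet) = -48 − (-32) = -16 kJ/mol.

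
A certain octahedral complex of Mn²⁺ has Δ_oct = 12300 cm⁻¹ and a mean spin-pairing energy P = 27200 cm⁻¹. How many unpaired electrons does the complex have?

5

Group 7 minus oxidation state +2 gives a d⁵ configuration for Mn²⁺.
Δ_oct < P, so pairing is avoided: the ground state is high-spin.
Filling d⁵ accordingly: t2g^3 e_g^2.
Unpaired electrons: 5.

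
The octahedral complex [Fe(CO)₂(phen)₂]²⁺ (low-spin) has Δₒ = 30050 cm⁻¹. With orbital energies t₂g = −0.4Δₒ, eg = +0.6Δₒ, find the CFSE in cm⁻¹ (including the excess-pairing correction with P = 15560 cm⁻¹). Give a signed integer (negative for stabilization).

-41000

Ligand charges: 2×(+0) from CO and 2×(+0) from phen sum to +0; with overall charge +2, Fe is +2.
Fe is in group 8, so Fe²⁺ is d⁶ (8 − 2 = 6).
Electron filling gives t₂g⁶ eg⁰.
Orbital CFSE = 6(-0.4) + 0(0.6) = -2.4Δₒ = -2.4 × 30050 = -72120 cm⁻¹.
Relative to high-spin t₂g⁴ eg² (1 paired), the low-spin configuration has 2 additional pairs, contributing +2 × 15560 = +31120 cm⁻¹.
Overall CFSE = -72120 + 31120 = -41000 cm⁻¹.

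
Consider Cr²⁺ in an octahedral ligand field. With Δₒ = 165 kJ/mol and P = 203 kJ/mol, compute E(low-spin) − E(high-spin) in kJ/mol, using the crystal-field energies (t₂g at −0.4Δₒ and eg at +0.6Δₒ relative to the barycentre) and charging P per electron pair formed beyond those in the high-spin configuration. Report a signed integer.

38

Cr²⁺: group 6, so d-count = 6 − 2 = 4.
In the high-spin limit (t₂g³ eg¹) the orbital term is -0.6Δₒ = -99 kJ/mol, with no excess pairing.
Low-spin t₂g⁴ eg⁰ gives -1.6Δₒ = -264 kJ/mol, but forming 1 extra pair costs 1P = 203 kJ/mol, so E(LS) = -264 + 203 = -61 kJ/mol.
The difference is -61 − (-99) = 38 kJ/mol, so high-spin lies lower.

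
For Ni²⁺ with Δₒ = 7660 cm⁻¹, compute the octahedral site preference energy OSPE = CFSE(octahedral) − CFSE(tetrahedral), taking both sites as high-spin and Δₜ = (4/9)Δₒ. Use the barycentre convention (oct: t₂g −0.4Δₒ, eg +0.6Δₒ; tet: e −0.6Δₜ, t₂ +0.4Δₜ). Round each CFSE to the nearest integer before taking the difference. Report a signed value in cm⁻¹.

Ni²⁺: group 10, so d-count = 10 − 2 = 8.
Octahedral (high-spin): t₂g⁶ eg², CFSE = 6(−0.4) + 2(+0.6) = -1.2Δₒ = -1.2 × 7660 = -9192 cm⁻¹.
Tetrahedral e⁴ t₂⁴ gives -0.8Δₜ = -0.8 × (4/9) × 7660 = -2724 cm⁻¹.
OSPE = -9192 − (-2724) = -6468 cm⁻¹.

-6468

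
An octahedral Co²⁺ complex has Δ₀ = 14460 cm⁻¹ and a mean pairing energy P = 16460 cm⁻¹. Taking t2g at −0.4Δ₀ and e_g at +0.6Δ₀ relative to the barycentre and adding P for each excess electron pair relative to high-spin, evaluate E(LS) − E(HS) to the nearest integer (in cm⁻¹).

2000

Group 9 minus oxidation state +2 gives a d⁷ configuration for Co²⁺.
In the high-spin limit (t2g^5 e_g^2) the orbital term is -0.8Δ₀ = -11568 cm⁻¹, with no excess pairing.
Low-spin t2g^6 e_g^1 gives -1.8Δ₀ = -26028 cm⁻¹, but forming 1 extra pair costs 1P = 16460 cm⁻¹, so E(LS) = -26028 + 16460 = -9568 cm⁻¹.
The difference is -9568 − (-11568) = 2000 cm⁻¹, so high-spin lies lower.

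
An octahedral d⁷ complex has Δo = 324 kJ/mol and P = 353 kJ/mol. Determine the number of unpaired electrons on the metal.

Δo < P, so pairing is avoided: the ground state is high-spin.
That gives t2g^5 e_g^2.
Unpaired electrons: 3.

3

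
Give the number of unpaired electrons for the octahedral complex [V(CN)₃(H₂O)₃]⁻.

Ligand charges: 3×(-1) from CN⁻ and 3×(+0) from H₂O sum to -3; with overall charge -1, V is +2.
V is in group 5, so V²⁺ is d³ (5 − 2 = 3).
Configuration: t₂g³ eg⁰, giving 3 unpaired electrons.

3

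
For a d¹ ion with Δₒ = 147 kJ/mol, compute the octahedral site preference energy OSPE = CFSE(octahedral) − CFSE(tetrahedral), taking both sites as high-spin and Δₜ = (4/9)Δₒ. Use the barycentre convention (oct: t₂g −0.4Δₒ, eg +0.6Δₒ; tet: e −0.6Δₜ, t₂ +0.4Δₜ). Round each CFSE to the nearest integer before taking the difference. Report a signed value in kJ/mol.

In an octahedral site d¹ (HS) is t₂g¹ eg⁰, giving CFSE(oct) = -0.4Δₒ = -59 kJ/mol.
Tetrahedral: e¹ t₂⁰, CFSE = 1(−0.6) + 0(+0.4) = -0.6Δₜ = -0.6 × (4/9) × 147 = -39 kJ/mol.
OSPE = -59 − (-39) = -20 kJ/mol.

-20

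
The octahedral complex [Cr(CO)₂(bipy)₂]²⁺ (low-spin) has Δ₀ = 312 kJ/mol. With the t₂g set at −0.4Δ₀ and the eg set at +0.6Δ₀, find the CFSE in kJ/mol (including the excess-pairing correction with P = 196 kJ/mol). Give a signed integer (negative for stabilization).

-303

Ligand charges: 2×(+0) from CO and 2×(+0) from bipy sum to +0; with overall charge +2, Cr is +2.
Group 6 minus oxidation state +2 gives a d⁴ configuration for Cr²⁺.
Configuration: t₂g⁴ eg⁰.
Orbital CFSE = 4(-0.4) + 0(0.6) = -1.6Δ₀ = -1.6 × 312 = -499 kJ/mol.
Pairing penalty: 1 pair vs 0 in the high-spin reference → 1 extra × P = 196 kJ/mol.
Combining: -499 + 196 = -303 kJ/mol.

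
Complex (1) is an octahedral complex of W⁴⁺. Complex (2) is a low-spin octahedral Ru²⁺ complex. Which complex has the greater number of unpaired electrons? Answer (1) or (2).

(1): Group 6 minus oxidation state +4 gives a d² configuration for W⁴⁺; t2g^2 e_g^0 → 2 unpaired.
(2): Ru is in group 8, so Ru²⁺ is d⁶ (8 − 2 = 6); t2g^6 e_g^0 → 0 unpaired.
So (1) has more unpaired electrons.

(1)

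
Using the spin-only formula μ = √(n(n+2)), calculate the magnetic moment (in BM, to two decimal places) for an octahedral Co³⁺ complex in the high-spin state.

Co³⁺: group 9, so d-count = 9 − 3 = 6.
Configuration: t2g^4 e_g^2 → 4 unpaired electrons.
μ(spin-only) = √[4(4+2)] = √24 ≈ 4.90 BM.

4.90 BM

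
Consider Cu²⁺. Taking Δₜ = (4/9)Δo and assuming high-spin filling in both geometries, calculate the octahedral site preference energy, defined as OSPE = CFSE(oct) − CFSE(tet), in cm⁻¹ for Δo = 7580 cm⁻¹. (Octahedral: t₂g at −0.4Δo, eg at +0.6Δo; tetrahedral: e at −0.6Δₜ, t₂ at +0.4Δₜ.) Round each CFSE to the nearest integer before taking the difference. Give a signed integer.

-3200

Cu sits in group 11; removing 2 electrons leaves Cu²⁺ with 11 − 2 = 9 d electrons.
In an octahedral site d⁹ (HS) is t₂g⁶ eg³, giving CFSE(oct) = -0.6Δo = -4548 cm⁻¹.
In a tetrahedral site the filling is e⁴ t₂⁵: CFSE(tet) = -0.4Δₜ = -0.4 × (4/9)(7580) = -1348 cm⁻¹.
OSPE = CFSE(oct) − CFSE(tet) = -4548 − (-1348) = -3200 cm⁻¹.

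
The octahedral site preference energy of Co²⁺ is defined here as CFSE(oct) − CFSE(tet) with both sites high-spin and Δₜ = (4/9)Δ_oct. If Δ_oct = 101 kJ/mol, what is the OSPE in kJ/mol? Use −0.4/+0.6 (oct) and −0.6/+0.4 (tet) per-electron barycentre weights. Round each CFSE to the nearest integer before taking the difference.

-27

Co²⁺: group 9, so d-count = 9 − 2 = 7.
Octahedral high-spin t₂g⁵ eg²: CFSE = -0.8 × 101 = -81 kJ/mol.
Tetrahedral: e⁴ t₂³, CFSE = 4(−0.6) + 3(+0.4) = -1.2Δₜ = -1.2 × (4/9) × 101 = -54 kJ/mol.
OSPE = CFSE(oct) − CFSE(tet) = -81 − (-54) = -27 kJ/mol.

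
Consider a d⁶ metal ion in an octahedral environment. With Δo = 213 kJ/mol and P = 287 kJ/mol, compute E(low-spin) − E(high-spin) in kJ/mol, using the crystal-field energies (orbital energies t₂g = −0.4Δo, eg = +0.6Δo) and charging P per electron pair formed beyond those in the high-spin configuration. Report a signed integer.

In the high-spin limit (t₂g⁴ eg²) the orbital term is -0.4Δo = -85 kJ/mol, with no excess pairing.
Low-spin: t₂g⁶ eg⁰, orbital CFSE = -2.4Δo = -511 kJ/mol; plus 2 excess pairs × P = +574 kJ/mol; total 63 kJ/mol.
E(LS) − E(HS) = 63 − (-85) = 148 kJ/mol.

148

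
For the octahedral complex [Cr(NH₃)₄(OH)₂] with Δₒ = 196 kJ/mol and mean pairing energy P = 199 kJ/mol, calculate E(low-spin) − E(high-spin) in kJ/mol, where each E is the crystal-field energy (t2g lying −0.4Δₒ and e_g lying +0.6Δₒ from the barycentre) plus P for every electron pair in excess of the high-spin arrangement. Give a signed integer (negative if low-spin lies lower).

3

Ligand charges: 4×(+0) from NH₃ and 2×(-1) from OH⁻ sum to -2; with overall charge +0, Cr is +2.
Cr sits in group 6; removing 2 electrons leaves Cr²⁺ with 6 − 2 = 4 d electrons.
In the high-spin limit (t2g^3 e_g^1) the orbital term is -0.6Δₒ = -118 kJ/mol, with no excess pairing.
Low-spin: t2g^4 e_g^0, orbital CFSE = -1.6Δₒ = -314 kJ/mol; plus 1 excess pair × P = +199 kJ/mol; total -115 kJ/mol.
E(LS) − E(HS) = -115 − (-118) = 3 kJ/mol.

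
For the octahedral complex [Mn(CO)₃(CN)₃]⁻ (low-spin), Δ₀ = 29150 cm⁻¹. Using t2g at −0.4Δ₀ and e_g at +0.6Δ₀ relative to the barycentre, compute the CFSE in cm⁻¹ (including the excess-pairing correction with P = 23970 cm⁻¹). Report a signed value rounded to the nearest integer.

Ligand charges: 3×(+0) from CO and 3×(-1) from CN⁻ sum to -3; with overall charge -1, Mn is +2.
Mn²⁺: group 7, so d-count = 7 − 2 = 5.
Electron filling gives t2g^5 e_g^0.
The orbital stabilization is -2.0Δ₀ = -2.0 × 29150 = -58300 cm⁻¹.
Relative to high-spin t2g^3 e_g^2 (0 paired), the low-spin configuration has 2 additional pairs, contributing +2 × 23970 = +47940 cm⁻¹.
Overall CFSE = -58300 + 47940 = -10360 cm⁻¹.

-10360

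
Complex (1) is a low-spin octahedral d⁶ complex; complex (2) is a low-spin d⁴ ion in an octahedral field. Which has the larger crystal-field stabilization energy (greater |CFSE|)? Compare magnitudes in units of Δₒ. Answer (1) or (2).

(1)

(1): t2g^6 e_g^0, CFSE = -2.4Δₒ.
(2): t2g^4 e_g^0, CFSE = -1.6Δₒ.
So (1) has the larger |CFSE|.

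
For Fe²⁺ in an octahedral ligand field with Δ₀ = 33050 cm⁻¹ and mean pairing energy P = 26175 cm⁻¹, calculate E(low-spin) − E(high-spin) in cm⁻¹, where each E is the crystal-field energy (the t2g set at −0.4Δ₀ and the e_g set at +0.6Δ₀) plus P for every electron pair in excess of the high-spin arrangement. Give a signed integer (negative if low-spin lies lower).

-13750

Fe sits in group 8; removing 2 electrons leaves Fe²⁺ with 8 − 2 = 6 d electrons.
High-spin d⁶ fills as t2g^4 e_g^2 with CFSE 4(−0.4) + 2(+0.6) = -0.4Δ₀ = -13220 cm⁻¹.
For low-spin the configuration is t2g^6 e_g^0: orbital energy -2.4 × 33050 = -79320 cm⁻¹, and 2 additional pairs relative to high-spin add 52350 cm⁻¹, giving -26970 cm⁻¹.
Thus E(LS) − E(HS) = -13750 cm⁻¹.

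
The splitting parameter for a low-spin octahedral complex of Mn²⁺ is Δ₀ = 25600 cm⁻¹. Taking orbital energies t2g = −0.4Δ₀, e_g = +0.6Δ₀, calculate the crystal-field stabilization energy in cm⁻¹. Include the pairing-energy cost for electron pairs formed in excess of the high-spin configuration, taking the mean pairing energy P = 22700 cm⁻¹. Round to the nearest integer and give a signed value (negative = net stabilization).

-5800

Mn²⁺: group 7, so d-count = 7 − 2 = 5.
Electron filling gives t2g^5 e_g^0.
Orbital CFSE = 5(-0.4) + 0(0.6) = -2.0Δ₀ = -2.0 × 25600 = -51200 cm⁻¹.
Pairing penalty: 2 pairs vs 0 in the high-spin reference → 2 extra × P = 45400 cm⁻¹.
Net CFSE = -51200 + 45400 = -5800 cm⁻¹.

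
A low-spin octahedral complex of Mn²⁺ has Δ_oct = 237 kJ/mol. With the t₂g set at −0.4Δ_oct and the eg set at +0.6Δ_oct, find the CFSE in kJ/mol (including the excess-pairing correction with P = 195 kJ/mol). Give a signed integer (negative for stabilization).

Mn sits in group 7; removing 2 electrons leaves Mn²⁺ with 7 − 2 = 5 d electrons.
Configuration: t₂g⁵ eg⁰.
Orbital CFSE = 5(-0.4) + 0(0.6) = -2.0Δ_oct = -2.0 × 237 = -474 kJ/mol.
High-spin d⁵ would be t₂g³ eg² with 0 pairs; low-spin has 2, so 2 excess pairs cost +2P = +390 kJ/mol.
Net CFSE = -474 + 390 = -84 kJ/mol.

-84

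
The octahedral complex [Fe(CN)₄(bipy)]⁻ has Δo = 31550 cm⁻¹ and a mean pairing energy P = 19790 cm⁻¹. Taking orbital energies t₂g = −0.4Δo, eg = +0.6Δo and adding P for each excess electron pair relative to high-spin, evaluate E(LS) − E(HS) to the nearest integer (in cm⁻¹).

Ligand charges: 4×(-1) from CN⁻ and 1×(+0) from bipy sum to -4; with overall charge -1, Fe is +3.
Fe³⁺: group 8, so d-count = 8 − 3 = 5.
High-spin: t₂g³ eg², CFSE = 0.0Δo = 0 cm⁻¹.
Low-spin t₂g⁵ eg⁰ gives -2.0Δo = -63100 cm⁻¹, but forming 2 extra pairs costs 2P = 39580 cm⁻¹, so E(LS) = -63100 + 39580 = -23520 cm⁻¹.
E(LS) − E(HS) = -23520 − (0) = -23520 cm⁻¹.

-23520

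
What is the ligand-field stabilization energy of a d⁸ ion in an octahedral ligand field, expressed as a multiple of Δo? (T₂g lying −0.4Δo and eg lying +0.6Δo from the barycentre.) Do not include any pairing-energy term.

Configuration: t₂g⁶ eg².
CFSE = 6(-0.4Δo) + 2(0.6Δo) = -2.4Δo + 1.2Δo = -1.2Δo.

-1.2 Δo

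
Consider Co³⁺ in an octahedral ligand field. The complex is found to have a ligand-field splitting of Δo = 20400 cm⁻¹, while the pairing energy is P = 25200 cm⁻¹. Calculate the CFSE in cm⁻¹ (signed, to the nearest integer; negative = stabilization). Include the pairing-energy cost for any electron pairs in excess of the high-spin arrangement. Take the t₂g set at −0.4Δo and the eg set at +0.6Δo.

-8160

Co³⁺: group 9, so d-count = 9 − 3 = 6.
Δo < P, so pairing is avoided: the ground state is high-spin.
Configuration: t₂g⁴ eg².
Orbital CFSE = -0.4Δo = -0.4 × 20400 = -8160 cm⁻¹.
High-spin has no excess pairs, so no pairing correction applies.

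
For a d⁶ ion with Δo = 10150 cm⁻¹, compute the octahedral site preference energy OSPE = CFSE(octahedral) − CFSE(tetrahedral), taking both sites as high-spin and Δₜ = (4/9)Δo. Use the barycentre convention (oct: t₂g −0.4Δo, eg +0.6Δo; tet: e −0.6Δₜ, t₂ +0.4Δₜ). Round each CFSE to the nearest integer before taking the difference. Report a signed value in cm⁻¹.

In an octahedral site d⁶ (HS) is t₂g⁴ eg², giving CFSE(oct) = -0.4Δo = -4060 cm⁻¹.
Tetrahedral: e³ t₂³, CFSE = 3(−0.6) + 3(+0.4) = -0.6Δₜ = -0.6 × (4/9) × 10150 = -2707 cm⁻¹.
Subtracting, OSPE = -4060 − (-2707) = -1353 cm⁻¹.

-1353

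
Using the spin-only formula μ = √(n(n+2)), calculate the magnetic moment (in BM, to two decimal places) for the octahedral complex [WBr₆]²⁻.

Each Br⁻ contributes -1; 6 × (-1) = -6. With overall charge -2, W is in the +4 oxidation state.
W sits in group 6; removing 4 electrons leaves W⁴⁺ with 6 − 4 = 2 d electrons.
Configuration: t2g^2 e_g^0 → 2 unpaired electrons.
μ(spin-only) = √[2(2+2)] = √8 ≈ 2.83 BM.

2.83 BM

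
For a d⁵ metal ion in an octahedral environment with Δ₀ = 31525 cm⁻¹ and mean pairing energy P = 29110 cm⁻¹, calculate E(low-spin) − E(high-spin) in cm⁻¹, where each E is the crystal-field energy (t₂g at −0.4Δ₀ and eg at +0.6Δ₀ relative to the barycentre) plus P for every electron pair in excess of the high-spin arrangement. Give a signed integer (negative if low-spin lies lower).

In the high-spin limit (t₂g³ eg²) the orbital term is 0.0Δ₀ = 0 cm⁻¹, with no excess pairing.
For low-spin the configuration is t₂g⁵ eg⁰: orbital energy -2.0 × 31525 = -63050 cm⁻¹, and 2 additional pairs relative to high-spin add 58220 cm⁻¹, giving -4830 cm⁻¹.
Thus E(LS) − E(HS) = -4830 cm⁻¹.

-4830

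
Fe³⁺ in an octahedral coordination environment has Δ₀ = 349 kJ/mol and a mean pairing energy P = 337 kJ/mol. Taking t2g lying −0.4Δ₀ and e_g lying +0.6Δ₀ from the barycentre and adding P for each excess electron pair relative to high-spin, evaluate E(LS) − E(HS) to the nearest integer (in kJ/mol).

Fe is in group 8, so Fe³⁺ is d⁵ (8 − 3 = 5).
High-spin: t2g^3 e_g^2, CFSE = 0.0Δ₀ = 0 kJ/mol.
Low-spin t2g^5 e_g^0 gives -2.0Δ₀ = -698 kJ/mol, but forming 2 extra pairs costs 2P = 674 kJ/mol, so E(LS) = -698 + 674 = -24 kJ/mol.
E(LS) − E(HS) = -24 − (0) = -24 kJ/mol.

-24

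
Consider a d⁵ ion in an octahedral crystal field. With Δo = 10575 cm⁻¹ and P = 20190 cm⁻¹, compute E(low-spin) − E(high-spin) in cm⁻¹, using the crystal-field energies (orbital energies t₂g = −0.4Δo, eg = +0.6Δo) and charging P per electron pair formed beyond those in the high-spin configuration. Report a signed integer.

High-spin: t₂g³ eg², CFSE = 0.0Δo = 0 cm⁻¹.
For low-spin the configuration is t₂g⁵ eg⁰: orbital energy -2.0 × 10575 = -21150 cm⁻¹, and 2 additional pairs relative to high-spin add 40380 cm⁻¹, giving 19230 cm⁻¹.
Thus E(LS) − E(HS) = 19230 cm⁻¹.

19230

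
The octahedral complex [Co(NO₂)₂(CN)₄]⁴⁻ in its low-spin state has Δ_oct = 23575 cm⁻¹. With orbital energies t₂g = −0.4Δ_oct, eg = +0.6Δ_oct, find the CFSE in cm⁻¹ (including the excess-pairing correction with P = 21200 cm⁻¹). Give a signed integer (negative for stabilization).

Ligand charges: 2×(-1) from NO₂⁻ and 4×(-1) from CN⁻ sum to -6; with overall charge -4, Co is +2.
Co sits in group 9; removing 2 electrons leaves Co²⁺ with 9 − 2 = 7 d electrons.
The d⁷ electrons fill as t₂g⁶ eg¹.
CFSE(orbital) = 6×(-0.4Δ_oct) + 1×(0.6Δ_oct) = -1.8Δ_oct; with Δ_oct = 23575 cm⁻¹ that is -42435 cm⁻¹.
Relative to high-spin t₂g⁵ eg² (2 paired), the low-spin configuration has 1 additional pair, contributing +1 × 21200 = +21200 cm⁻¹.
Combining: -42435 + 21200 = -21235 cm⁻¹.

-21235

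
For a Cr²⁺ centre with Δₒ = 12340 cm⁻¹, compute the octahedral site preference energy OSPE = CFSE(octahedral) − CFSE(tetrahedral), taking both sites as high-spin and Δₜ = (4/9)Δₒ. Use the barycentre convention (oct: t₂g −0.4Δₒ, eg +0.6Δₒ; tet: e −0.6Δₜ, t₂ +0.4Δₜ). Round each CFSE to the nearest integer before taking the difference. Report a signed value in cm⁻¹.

Cr is in group 6, so Cr²⁺ is d⁴ (6 − 2 = 4).
Octahedral high-spin t2g^3 e_g^1: CFSE = -0.6 × 12340 = -7404 cm⁻¹.
In a tetrahedral site the filling is e^2 t2^2: CFSE(tet) = -0.4Δₜ = -0.4 × (4/9)(12340) = -2194 cm⁻¹.
OSPE = CFSE(oct) − CFSE(tet) = -7404 − (-2194) = -5210 cm⁻¹.

-5210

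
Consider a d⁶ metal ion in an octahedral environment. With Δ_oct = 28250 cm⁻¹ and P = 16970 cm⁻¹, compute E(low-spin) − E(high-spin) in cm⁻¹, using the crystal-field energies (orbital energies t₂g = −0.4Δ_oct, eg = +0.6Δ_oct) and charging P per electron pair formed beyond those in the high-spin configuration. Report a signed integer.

-22560

In the high-spin limit (t₂g⁴ eg²) the orbital term is -0.4Δ_oct = -11300 cm⁻¹, with no excess pairing.
Low-spin: t₂g⁶ eg⁰, orbital CFSE = -2.4Δ_oct = -67800 cm⁻¹; plus 2 excess pairs × P = +33940 cm⁻¹; total -33860 cm⁻¹.
The difference is -33860 − (-11300) = -22560 cm⁻¹, so low-spin lies lower.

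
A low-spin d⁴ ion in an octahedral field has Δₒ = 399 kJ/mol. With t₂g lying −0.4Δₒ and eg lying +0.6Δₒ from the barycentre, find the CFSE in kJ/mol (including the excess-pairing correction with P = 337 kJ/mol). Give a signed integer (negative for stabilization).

-301

The d⁴ electrons fill as t₂g⁴ eg⁰.
Orbital CFSE = 4(-0.4) + 0(0.6) = -1.6Δₒ = -1.6 × 399 = -638 kJ/mol.
Relative to high-spin t₂g³ eg¹ (0 paired), the low-spin configuration has 1 additional pair, contributing +1 × 337 = +337 kJ/mol.
Overall CFSE = -638 + 337 = -301 kJ/mol.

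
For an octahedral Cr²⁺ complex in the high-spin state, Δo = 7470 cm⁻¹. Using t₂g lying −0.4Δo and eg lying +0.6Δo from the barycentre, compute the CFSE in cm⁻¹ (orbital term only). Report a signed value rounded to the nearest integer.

Group 6 minus oxidation state +2 gives a d⁴ configuration for Cr²⁺.
Configuration: t₂g³ eg¹.
Orbital CFSE = 3(-0.4) + 1(0.6) = -0.6Δo = -0.6 × 7470 = -4482 cm⁻¹.

-4482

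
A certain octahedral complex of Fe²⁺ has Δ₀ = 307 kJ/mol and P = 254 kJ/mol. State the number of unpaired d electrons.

0

Fe sits in group 8; removing 2 electrons leaves Fe²⁺ with 8 − 2 = 6 d electrons.
Here Δ₀ > P (307 > 254), so the low-spin state is favoured.
That gives t₂g⁶ eg⁰.
Unpaired electrons: 0.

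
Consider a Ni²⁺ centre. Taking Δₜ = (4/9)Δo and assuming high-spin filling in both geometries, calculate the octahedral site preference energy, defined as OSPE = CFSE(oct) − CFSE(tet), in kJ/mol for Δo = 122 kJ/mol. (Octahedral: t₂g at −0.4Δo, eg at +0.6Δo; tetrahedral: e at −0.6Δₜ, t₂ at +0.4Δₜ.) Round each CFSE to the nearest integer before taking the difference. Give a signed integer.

-103

Ni is in group 10, so Ni²⁺ is d⁸ (10 − 2 = 8).
Octahedral (high-spin): t₂g⁶ eg², CFSE = 6(−0.4) + 2(+0.6) = -1.2Δo = -1.2 × 122 = -146 kJ/mol.
Tetrahedral e⁴ t₂⁴ gives -0.8Δₜ = -0.8 × (4/9) × 122 = -43 kJ/mol.
OSPE = -146 − (-43) = -103 kJ/mol.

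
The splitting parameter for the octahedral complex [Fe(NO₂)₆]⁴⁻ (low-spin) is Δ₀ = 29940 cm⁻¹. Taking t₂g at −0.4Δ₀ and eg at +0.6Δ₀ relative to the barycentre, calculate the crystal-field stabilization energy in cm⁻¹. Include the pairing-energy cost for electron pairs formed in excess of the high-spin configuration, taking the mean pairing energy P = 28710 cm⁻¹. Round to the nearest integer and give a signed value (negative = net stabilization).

Each NO₂⁻ contributes -1; 6 × (-1) = -6. With overall charge -4, Fe is in the +2 oxidation state.
Fe sits in group 8; removing 2 electrons leaves Fe²⁺ with 8 − 2 = 6 d electrons.
The d⁶ electrons fill as t₂g⁶ eg⁰.
Orbital CFSE = 6(-0.4) + 0(0.6) = -2.4Δ₀ = -2.4 × 29940 = -71856 cm⁻¹.
Pairing penalty: 3 pairs vs 1 in the high-spin reference → 2 extra × P = 57420 cm⁻¹.
Net CFSE = -71856 + 57420 = -14436 cm⁻¹.

-14436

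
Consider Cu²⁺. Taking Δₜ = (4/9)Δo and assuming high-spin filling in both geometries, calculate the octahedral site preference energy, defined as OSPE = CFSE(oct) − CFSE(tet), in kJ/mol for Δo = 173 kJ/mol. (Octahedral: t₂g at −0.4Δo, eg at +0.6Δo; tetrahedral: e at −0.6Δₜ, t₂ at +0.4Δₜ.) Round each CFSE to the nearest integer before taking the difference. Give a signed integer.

Group 11 minus oxidation state +2 gives a d⁹ configuration for Cu²⁺.
Octahedral (high-spin): t2g^6 e_g^3, CFSE = 6(−0.4) + 3(+0.6) = -0.6Δo = -0.6 × 173 = -104 kJ/mol.
Tetrahedral: e^4 t2^5, CFSE = 4(−0.6) + 5(+0.4) = -0.4Δₜ = -0.4 × (4/9) × 173 = -31 kJ/mol.
OSPE = CFSE(oct) − CFSE(tet) = -104 − (-31) = -73 kJ/mol.

-73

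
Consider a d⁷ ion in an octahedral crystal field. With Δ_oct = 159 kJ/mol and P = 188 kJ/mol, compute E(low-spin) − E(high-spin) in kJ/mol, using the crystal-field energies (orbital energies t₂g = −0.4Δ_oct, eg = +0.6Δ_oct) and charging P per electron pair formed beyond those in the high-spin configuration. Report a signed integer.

High-spin: t₂g⁵ eg², CFSE = -0.8Δ_oct = -127 kJ/mol.
Low-spin t₂g⁶ eg¹ gives -1.8Δ_oct = -286 kJ/mol, but forming 1 extra pair costs 1P = 188 kJ/mol, so E(LS) = -286 + 188 = -98 kJ/mol.
The difference is -98 − (-127) = 29 kJ/mol, so high-spin lies lower.

29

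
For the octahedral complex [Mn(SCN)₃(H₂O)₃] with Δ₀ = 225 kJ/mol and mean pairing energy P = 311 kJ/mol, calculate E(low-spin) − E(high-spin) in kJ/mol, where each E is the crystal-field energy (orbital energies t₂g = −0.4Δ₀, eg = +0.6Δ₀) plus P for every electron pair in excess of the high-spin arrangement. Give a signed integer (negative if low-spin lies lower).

86

Ligand charges: 3×(-1) from SCN⁻ and 3×(+0) from H₂O sum to -3; with overall charge +0, Mn is +3.
Mn³⁺: group 7, so d-count = 7 − 3 = 4.
In the high-spin limit (t₂g³ eg¹) the orbital term is -0.6Δ₀ = -135 kJ/mol, with no excess pairing.
Low-spin: t₂g⁴ eg⁰, orbital CFSE = -1.6Δ₀ = -360 kJ/mol; plus 1 excess pair × P = +311 kJ/mol; total -49 kJ/mol.
E(LS) − E(HS) = -49 − (-135) = 86 kJ/mol.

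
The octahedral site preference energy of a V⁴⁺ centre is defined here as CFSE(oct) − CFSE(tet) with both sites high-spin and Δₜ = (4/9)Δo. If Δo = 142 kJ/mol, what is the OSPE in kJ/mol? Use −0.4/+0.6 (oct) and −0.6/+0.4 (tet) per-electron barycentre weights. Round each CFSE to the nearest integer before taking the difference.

-19

V is in group 5, so V⁴⁺ is d¹ (5 − 4 = 1).
Octahedral high-spin t₂g¹ eg⁰: CFSE = -0.4 × 142 = -57 kJ/mol.
Tetrahedral: e¹ t₂⁰, CFSE = 1(−0.6) + 0(+0.4) = -0.6Δₜ = -0.6 × (4/9) × 142 = -38 kJ/mol.
OSPE = CFSE(oct) − CFSE(tet) = -57 − (-38) = -19 kJ/mol.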